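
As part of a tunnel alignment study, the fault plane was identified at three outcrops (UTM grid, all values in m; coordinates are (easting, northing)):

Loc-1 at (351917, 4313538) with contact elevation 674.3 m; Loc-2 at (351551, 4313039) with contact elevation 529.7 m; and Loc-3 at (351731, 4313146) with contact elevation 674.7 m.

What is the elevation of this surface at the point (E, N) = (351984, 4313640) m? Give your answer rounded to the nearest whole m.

Let the plane be z = a·E + b·N + c.
Loc-2−Loc-1: −366a − 499b = −144.6;  Loc-3−Loc-1: −186a − 392b = 0.4.
Solving gives a = 1.12287891, b = −0.53381499.
Then c = 674.3 − a·351917 − b·4313538 = 1908145.39.
At (351984, 4313640): z = 395235.4 − 2302685.7 + 1908145.39 = 695.1 m.

695 m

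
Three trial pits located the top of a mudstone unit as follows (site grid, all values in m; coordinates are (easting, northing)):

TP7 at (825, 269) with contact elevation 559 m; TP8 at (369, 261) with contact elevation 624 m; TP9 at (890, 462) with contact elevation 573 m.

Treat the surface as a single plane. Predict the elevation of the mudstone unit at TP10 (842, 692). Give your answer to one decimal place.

Let the plane be z = a·E + b·N + c.
TP8−TP7: −456a − 8b = 65;  TP9−TP7: 65a + 193b = 14.
Solving gives a = −0.14467, b = 0.12126.
Then c = 559 − a·825 − b·269 = 645.73.
At (842, 692): z = −121.8 + 83.9 + 645.73 = 607.8 m.

607.8 m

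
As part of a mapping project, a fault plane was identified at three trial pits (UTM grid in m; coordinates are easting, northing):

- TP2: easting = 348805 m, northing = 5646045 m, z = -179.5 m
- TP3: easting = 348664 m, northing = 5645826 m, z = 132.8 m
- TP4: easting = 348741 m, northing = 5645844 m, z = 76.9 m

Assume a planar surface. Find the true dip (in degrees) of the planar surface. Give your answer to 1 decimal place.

Let the plane be z = a·easting + b·northing + c.
TP3−TP2: −141a − 219b = 312.3;  TP4−TP2: −64a − 201b = 256.4.
Solving gives a = −0.46218, b = −1.12846.
Gradient magnitude |∇z| = √(a² + b²) = √(0.21361 + 1.27342) = 1.21944.
True dip = arctan(1.21944) = 50.6°, dipping toward NNE (azimuth ≈ 022°).

50.6°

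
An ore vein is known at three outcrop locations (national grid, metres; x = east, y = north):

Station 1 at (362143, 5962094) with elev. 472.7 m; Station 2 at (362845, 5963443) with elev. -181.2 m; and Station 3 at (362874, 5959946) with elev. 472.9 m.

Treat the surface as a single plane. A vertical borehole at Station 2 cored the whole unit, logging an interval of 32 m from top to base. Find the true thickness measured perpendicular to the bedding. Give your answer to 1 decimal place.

27.5 m

Let the plane be z = a·x + b·y + c.
Station 2−Station 1: 702a + 1349b = −653.9;  Station 3−Station 1: 731a − 2148b = 0.2.
Solving gives a = −0.56307, b = −0.19172.
|∇z| = √(a²+b²) = 0.59481, so dip δ = arctan(0.59481) = 30.74°.
True thickness = vertical thickness × cos δ = 32 × cos 30.74° = 27.5 m.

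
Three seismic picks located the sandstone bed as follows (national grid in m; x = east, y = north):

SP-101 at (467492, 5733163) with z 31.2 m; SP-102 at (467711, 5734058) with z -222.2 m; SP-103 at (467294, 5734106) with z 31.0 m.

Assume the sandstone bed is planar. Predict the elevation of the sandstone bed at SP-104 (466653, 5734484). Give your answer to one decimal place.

Two edge vectors: SP-101→SP-102 = (219, 895, -253.4), SP-101→SP-103 = (-198, 943, -0.2).
Normal n = (SP-101→SP-102) × (SP-101→SP-103) = (238777.2, 50217, 383727).
So ∂z/∂x = −n_x/n_z = −0.622258012 and ∂z/∂y = −n_y/n_z = −0.130866475.
Intercept c from SP-101: 31.2 + 290900.64 + 750278.83 = 1041210.68.
At (466653, 5734484): z = −290378.6 − 750451.7 + 1041210.68 = 380.4 m.

380.4 m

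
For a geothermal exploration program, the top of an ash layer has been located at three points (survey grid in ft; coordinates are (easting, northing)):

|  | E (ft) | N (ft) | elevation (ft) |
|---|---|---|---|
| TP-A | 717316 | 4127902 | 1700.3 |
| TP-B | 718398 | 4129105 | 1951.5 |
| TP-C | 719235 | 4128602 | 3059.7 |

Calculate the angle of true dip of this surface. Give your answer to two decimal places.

Let the plane be z = a·E + b·N + c.
TP-B−TP-A: 1082a + 1203b = 251.2;  TP-C−TP-A: 1919a + 700b = 1359.4.
Solving gives a = 0.94092, b = −0.63747.
Gradient magnitude |∇z| = √(a² + b²) = √(0.88533 + 0.40637) = 1.13653.
True dip = arctan(1.13653) = 48.66°, dipping toward NW (azimuth ≈ 304°).

48.66°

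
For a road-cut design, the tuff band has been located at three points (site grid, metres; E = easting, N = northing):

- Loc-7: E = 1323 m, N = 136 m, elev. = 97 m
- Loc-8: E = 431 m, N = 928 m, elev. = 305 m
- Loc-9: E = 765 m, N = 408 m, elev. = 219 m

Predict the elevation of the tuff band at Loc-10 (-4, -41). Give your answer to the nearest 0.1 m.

357.2 m

Let the plane be z = a·E + b·N + c.
Loc-8−Loc-7: −892a + 792b = 208;  Loc-9−Loc-7: −558a + 272b = 122.
Solving gives a = −0.200931, b = 0.036325.
Then c = 97 − a·1323 − b·136 = 357.89.
At (-4, -41): z = 0.8 − 1.5 + 357.89 = 357.2 m.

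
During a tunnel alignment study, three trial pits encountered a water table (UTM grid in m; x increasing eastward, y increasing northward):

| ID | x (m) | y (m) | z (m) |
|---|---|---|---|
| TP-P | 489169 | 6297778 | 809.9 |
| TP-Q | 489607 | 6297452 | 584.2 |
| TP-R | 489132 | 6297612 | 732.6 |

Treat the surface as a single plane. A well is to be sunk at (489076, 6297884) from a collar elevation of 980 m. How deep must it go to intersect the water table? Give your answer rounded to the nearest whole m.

104 m

Two edge vectors: TP-P→TP-Q = (438, -326, -225.7), TP-P→TP-R = (-37, -166, -77.3).
Normal n = (TP-P→TP-Q) × (TP-P→TP-R) = (-12266.4, 42208.3, -84770).
So ∂z/∂x = −n_x/n_z = −0.14470214 and ∂z/∂y = −n_y/n_z = 0.49791554.
Intercept c from TP-P: 809.9 + 70783.80 − 3135761.51 = −3064167.81.
At (489076, 6297884): z_contact = −70770.3 + 3135814.3 − 3064167.81 = 876.1 m.
Depth below ground = 980 − 876.1 = 104 m.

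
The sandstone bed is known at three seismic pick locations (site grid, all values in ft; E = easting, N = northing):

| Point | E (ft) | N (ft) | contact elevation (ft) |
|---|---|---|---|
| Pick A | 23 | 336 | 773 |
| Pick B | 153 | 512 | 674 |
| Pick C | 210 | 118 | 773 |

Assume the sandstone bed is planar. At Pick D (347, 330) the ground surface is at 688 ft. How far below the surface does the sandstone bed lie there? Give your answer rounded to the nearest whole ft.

Two edge vectors: Pick A→Pick B = (130, 176, -99), Pick A→Pick C = (187, -218, 0).
Normal n = (Pick A→Pick B) × (Pick A→Pick C) = (-21582, -18513, -61252).
So ∂z/∂E = −n_x/n_z = −0.35235 and ∂z/∂N = −n_y/n_z = −0.30224.
Intercept c from Pick A: 773 + 8.10 + 101.55 = 882.66.
At (347, 330): z_contact = −122.3 − 99.7 + 882.66 = 660.7 ft.
Depth below ground = 688 − 660.7 = 27 ft.

27 ft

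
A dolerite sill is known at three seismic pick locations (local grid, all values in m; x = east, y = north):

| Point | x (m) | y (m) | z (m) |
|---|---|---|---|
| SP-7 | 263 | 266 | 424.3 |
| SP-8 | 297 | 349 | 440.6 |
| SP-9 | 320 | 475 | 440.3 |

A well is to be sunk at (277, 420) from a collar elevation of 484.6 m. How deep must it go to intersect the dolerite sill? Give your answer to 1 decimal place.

73.0 m

Two edge vectors: SP-7→SP-8 = (34, 83, 16.3), SP-7→SP-9 = (57, 209, 16).
Normal n = (SP-7→SP-8) × (SP-7→SP-9) = (-2078.7, 385.1, 2375).
So ∂z/∂x = −n_x/n_z = 0.87524 and ∂z/∂y = −n_y/n_z = −0.16215.
Intercept c from SP-7: 424.3 − 230.19 + 43.13 = 237.24.
At (277, 420): z_contact = 242.44 − 68.10 + 237.24 = 411.58 m.
Depth below ground = 484.6 − 411.58 = 73.0 m.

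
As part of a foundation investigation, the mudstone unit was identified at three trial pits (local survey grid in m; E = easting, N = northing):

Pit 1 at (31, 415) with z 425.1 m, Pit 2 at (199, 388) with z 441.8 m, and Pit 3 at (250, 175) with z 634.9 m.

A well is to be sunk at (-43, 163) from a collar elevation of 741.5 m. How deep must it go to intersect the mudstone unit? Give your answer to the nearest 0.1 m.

Let the plane be z = a·E + b·N + c.
Pit 2−Pit 1: 168a − 27b = 16.7;  Pit 3−Pit 1: 219a − 240b = 209.8.
Solving gives a = −0.04815, b = −0.91810.
Then c = 425.1 − a·31 − b·415 = 807.60.
At (-43, 163): z_contact = 2.07 − 149.65 + 807.60 = 660.02 m.
Depth below ground = 741.5 − 660.02 = 81.5 m.

81.5 m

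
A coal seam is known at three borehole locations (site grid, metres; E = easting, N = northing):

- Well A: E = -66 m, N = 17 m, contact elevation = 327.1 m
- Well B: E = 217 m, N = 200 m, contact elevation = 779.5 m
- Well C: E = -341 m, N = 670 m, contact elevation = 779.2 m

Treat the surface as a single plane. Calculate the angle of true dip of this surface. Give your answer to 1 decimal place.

Let the plane be z = a·E + b·N + c.
Well B−Well A: 283a + 183b = 452.4;  Well C−Well A: −275a + 653b = 452.1.
Solving gives a = 0.90456, b = 1.07328.
Gradient magnitude |∇z| = √(a² + b²) = √(0.81822 + 1.15193) = 1.40362.
True dip = arctan(1.40362) = 54.5°, dipping toward SW (azimuth ≈ 220°).

54.5°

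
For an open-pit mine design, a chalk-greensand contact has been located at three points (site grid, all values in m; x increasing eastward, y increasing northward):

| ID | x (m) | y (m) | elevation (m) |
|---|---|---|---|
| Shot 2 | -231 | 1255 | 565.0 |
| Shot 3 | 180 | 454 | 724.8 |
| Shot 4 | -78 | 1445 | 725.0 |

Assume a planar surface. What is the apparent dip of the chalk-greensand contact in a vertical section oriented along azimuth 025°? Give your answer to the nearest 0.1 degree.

27.5°

Two edge vectors: Shot 2→Shot 3 = (411, -801, 159.8), Shot 2→Shot 4 = (153, 190, 160).
Normal n = (Shot 2→Shot 3) × (Shot 2→Shot 4) = (-158522, -41310.6, 200643).
So ∂z/∂x = −n_x/n_z = 0.79007 and ∂z/∂y = −n_y/n_z = 0.20589.
Unit vector along 025° is (sin 25°, cos 25°) = (0.4226, 0.9063).
Slope in that direction = a·(0.4226) + b·(0.9063) = 0.52050.
Apparent dip = arctan|0.52050| = 27.5° (true dip is 39.2°, so apparent ≤ true as expected).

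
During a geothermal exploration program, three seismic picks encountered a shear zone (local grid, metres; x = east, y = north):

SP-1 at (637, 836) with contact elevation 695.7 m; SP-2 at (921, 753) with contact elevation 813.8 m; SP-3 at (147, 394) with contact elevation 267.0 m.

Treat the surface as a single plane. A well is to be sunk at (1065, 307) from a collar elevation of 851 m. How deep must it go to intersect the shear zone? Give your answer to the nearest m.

133 m

Two edge vectors: SP-1→SP-2 = (284, -83, 118.1), SP-1→SP-3 = (-490, -442, -428.7).
Normal n = (SP-1→SP-2) × (SP-1→SP-3) = (87782.3, 63881.8, -166198).
So ∂z/∂x = −n_x/n_z = 0.52818 and ∂z/∂y = −n_y/n_z = 0.38437.
Intercept c from SP-1: 695.7 − 336.45 − 321.33 = 37.92.
At (1065, 307): z_contact = 562.5 + 118.0 + 37.92 = 718.4 m.
Depth below ground = 851 − 718.4 = 133 m.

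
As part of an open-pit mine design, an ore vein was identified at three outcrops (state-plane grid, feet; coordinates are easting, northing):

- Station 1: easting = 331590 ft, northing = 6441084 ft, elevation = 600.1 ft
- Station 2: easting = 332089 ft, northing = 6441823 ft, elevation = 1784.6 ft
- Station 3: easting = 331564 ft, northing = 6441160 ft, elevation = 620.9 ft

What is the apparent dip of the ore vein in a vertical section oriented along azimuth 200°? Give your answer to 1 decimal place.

Let the plane be z = a·easting + b·northing + c.
Station 2−Station 1: 499a + 739b = 1184.5;  Station 3−Station 1: −26a + 76b = 20.8.
Solving gives a = 1.30650, b = 0.72064.
Unit vector along 200° is (sin 200°, cos 200°) = (-0.3420, -0.9397).
Slope in that direction = a·(-0.3420) + b·(-0.9397) = −1.12403.
Apparent dip = arctan|1.12403| = 48.3° (true dip is 56.2°, so apparent ≤ true as expected).

48.3°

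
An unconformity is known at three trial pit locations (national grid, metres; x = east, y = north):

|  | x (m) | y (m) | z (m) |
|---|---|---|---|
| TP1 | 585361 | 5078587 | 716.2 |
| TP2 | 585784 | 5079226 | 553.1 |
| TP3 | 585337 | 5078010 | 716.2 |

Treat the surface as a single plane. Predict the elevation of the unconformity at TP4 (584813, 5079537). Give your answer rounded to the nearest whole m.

Two edge vectors: TP1→TP2 = (423, 639, -163.1), TP1→TP3 = (-24, -577, 0).
Normal n = (TP1→TP2) × (TP1→TP3) = (-94108.7, 3914.4, -228735).
So ∂z/∂x = −n_x/n_z = −0.41143113 and ∂z/∂y = −n_y/n_z = 0.01711325.
Intercept c from TP1: 716.2 + 240835.74 − 86911.15 = 154640.79.
At (584813, 5079537): z = −240610.3 + 86927.4 + 154640.79 = 957.9 m.

958 m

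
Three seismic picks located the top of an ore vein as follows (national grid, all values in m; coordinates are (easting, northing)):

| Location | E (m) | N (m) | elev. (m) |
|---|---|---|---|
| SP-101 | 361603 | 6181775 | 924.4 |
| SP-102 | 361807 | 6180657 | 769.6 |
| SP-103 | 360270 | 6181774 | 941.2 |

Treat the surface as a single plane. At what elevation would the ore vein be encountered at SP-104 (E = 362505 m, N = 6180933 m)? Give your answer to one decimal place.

Let the plane be z = a·E + b·N + c.
SP-102−SP-101: 204a − 1118b = −154.8;  SP-103−SP-101: −1333a − 1b = 16.8.
Solving gives a = −0.012705284, b = 0.136143222.
Then c = 924.4 − a·361603 − b·6181775 = −836088.10.
At (362505, 6180933): z = −4605.7 + 841492.1 − 836088.10 = 798.3 m.

798.3 m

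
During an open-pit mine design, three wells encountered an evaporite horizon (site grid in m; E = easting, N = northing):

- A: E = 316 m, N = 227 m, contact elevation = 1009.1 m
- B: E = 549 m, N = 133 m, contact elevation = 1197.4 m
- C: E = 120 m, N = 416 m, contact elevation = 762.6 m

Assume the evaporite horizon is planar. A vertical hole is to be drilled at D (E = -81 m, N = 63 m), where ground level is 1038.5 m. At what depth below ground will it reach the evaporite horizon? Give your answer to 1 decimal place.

90.4 m

Two edge vectors: A→B = (233, -94, 188.3), A→C = (-196, 189, -246.5).
Normal n = (A→B) × (A→C) = (-12417.7, 20527.7, 25613).
So ∂z/∂E = −n_x/n_z = 0.48482 and ∂z/∂N = −n_y/n_z = −0.80146.
Intercept c from A: 1009.1 − 153.20 + 181.93 = 1037.83.
At (-81, 63): z_contact = −39.27 − 50.49 + 1037.83 = 948.07 m.
Depth below ground = 1038.5 − 948.07 = 90.4 m.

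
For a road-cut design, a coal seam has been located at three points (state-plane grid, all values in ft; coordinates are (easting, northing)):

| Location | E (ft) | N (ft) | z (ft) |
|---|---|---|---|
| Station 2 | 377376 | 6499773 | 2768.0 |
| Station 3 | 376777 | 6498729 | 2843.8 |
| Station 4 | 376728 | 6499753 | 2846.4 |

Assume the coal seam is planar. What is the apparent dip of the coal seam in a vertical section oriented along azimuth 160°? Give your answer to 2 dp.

2.19°

Two edge vectors: Station 2→Station 3 = (-599, -1044, 75.8), Station 2→Station 4 = (-648, -20, 78.4).
Normal n = (Station 2→Station 3) × (Station 2→Station 4) = (-80333.6, -2156.8, -664532).
So ∂z/∂E = −n_x/n_z = −0.12089 and ∂z/∂N = −n_y/n_z = −0.00325.
Unit vector along 160° is (sin 160°, cos 160°) = (0.3420, -0.9397).
Slope in that direction = a·(0.3420) + b·(-0.9397) = −0.03830.
Apparent dip = arctan|0.03830| = 2.19° (true dip is 6.9°, so apparent ≤ true as expected).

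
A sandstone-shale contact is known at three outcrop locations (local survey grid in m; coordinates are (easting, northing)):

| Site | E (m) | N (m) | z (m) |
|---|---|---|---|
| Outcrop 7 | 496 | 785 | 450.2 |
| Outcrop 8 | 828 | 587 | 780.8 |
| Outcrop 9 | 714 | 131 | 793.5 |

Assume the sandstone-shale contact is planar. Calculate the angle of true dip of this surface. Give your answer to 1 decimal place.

41.5°

Let the plane be z = a·E + b·N + c.
Outcrop 8−Outcrop 7: 332a − 198b = 330.6;  Outcrop 9−Outcrop 7: 218a − 654b = 343.3.
Solving gives a = 0.85212, b = −0.24088.
Gradient magnitude |∇z| = √(a² + b²) = √(0.72612 + 0.05802) = 0.88552.
True dip = arctan(0.88552) = 41.5°, dipping toward WNW (azimuth ≈ 286°).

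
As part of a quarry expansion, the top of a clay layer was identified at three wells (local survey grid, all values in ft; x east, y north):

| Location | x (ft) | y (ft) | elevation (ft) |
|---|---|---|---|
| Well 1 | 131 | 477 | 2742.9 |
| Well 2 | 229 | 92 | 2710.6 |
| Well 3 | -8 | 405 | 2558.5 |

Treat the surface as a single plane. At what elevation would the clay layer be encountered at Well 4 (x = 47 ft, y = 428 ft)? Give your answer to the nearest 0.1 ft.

2629.4 ft

Two edge vectors: Well 1→Well 2 = (98, -385, -32.3), Well 1→Well 3 = (-139, -72, -184.4).
Normal n = (Well 1→Well 2) × (Well 1→Well 3) = (68668.4, 22560.9, -60571).
So ∂z/∂x = −n_x/n_z = 1.13368 and ∂z/∂y = −n_y/n_z = 0.37247.
Intercept c from Well 1: 2742.9 − 148.51 − 177.67 = 2416.72.
At (47, 428): z = 53.3 + 159.4 + 2416.72 = 2629.4 ft.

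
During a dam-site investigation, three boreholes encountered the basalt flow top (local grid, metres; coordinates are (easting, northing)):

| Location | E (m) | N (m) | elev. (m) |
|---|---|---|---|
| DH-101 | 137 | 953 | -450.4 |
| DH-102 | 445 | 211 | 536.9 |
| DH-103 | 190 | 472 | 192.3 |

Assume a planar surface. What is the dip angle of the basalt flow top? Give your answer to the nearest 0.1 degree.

Two edge vectors: DH-101→DH-102 = (308, -742, 987.3), DH-101→DH-103 = (53, -481, 642.7).
Normal n = (DH-101→DH-102) × (DH-101→DH-103) = (-1992.1, -145624.7, -108822).
So ∂z/∂E = −n_x/n_z = −0.01831 and ∂z/∂N = −n_y/n_z = −1.33819.
Gradient magnitude |∇z| = √(a² + b²) = √(0.00034 + 1.79076) = 1.33832.
True dip = arctan(1.33832) = 53.2°, dipping toward N (azimuth ≈ 001°).

53.2°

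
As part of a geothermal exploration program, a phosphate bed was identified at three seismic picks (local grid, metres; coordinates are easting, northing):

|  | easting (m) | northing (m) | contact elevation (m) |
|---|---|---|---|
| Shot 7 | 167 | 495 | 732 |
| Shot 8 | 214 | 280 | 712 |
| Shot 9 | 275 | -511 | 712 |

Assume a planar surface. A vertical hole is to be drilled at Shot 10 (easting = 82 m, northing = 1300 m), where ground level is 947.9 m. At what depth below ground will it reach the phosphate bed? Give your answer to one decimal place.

200.8 m

Two edge vectors: Shot 7→Shot 8 = (47, -215, -20), Shot 7→Shot 9 = (108, -1006, -20).
Normal n = (Shot 7→Shot 8) × (Shot 7→Shot 9) = (-15820, -1220, -24062).
So ∂z/∂easting = −n_x/n_z = −0.657468 and ∂z/∂northing = −n_y/n_z = −0.050702.
Intercept c from Shot 7: 732 + 109.80 + 25.10 = 866.89.
At (82, 1300): z_contact = −53.91 − 65.91 + 866.89 = 747.07 m.
Depth below ground = 947.9 − 747.07 = 200.8 m.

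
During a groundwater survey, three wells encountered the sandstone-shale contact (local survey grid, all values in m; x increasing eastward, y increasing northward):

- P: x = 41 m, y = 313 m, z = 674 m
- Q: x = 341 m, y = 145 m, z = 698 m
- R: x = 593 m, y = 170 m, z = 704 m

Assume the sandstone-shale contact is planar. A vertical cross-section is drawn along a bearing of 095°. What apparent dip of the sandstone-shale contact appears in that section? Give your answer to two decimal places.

Let the plane be z = a·x + b·y + c.
Q−P: 300a − 168b = 24;  R−P: 552a − 143b = 30.
Solving gives a = 0.03227, b = −0.08524.
Unit vector along 095° is (sin 95°, cos 95°) = (0.9962, -0.0872).
Slope in that direction = a·(0.9962) + b·(-0.0872) = 0.03957.
Apparent dip = arctan|0.03957| = 2.27° (true dip is 5.2°, so apparent ≤ true as expected).

2.27°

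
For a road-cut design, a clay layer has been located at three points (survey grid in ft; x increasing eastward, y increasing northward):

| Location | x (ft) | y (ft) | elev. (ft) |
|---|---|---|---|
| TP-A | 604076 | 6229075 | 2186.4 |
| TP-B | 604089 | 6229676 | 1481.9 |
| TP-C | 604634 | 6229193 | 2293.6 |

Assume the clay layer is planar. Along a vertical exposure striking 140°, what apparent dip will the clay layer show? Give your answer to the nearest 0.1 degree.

Let the plane be z = a·x + b·y + c.
TP-B−TP-A: 13a + 601b = −704.5;  TP-C−TP-A: 558a + 118b = 107.2.
Solving gives a = 0.44202, b = −1.18177.
Unit vector along 140° is (sin 140°, cos 140°) = (0.6428, -0.7660).
Slope in that direction = a·(0.6428) + b·(-0.7660) = 1.18942.
Apparent dip = arctan|1.18942| = 49.9° (true dip is 51.6°, so apparent ≤ true as expected).

49.9°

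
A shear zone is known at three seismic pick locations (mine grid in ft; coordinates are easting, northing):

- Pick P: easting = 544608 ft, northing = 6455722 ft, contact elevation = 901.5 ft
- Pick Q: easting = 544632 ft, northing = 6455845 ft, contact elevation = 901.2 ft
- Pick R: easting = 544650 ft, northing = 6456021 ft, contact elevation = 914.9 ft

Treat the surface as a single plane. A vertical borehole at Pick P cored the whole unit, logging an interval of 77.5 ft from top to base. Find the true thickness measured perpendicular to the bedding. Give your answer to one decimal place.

58.2 ft

Let the plane be z = a·easting + b·northing + c.
Pick Q−Pick P: 24a + 123b = −0.3;  Pick R−Pick P: 42a + 299b = 13.4.
Solving gives a = −0.86463, b = 0.16627.
|∇z| = √(a²+b²) = 0.88047, so dip δ = arctan(0.88047) = 41.36°.
True thickness = vertical thickness × cos δ = 77.5 × cos 41.36° = 58.2 ft.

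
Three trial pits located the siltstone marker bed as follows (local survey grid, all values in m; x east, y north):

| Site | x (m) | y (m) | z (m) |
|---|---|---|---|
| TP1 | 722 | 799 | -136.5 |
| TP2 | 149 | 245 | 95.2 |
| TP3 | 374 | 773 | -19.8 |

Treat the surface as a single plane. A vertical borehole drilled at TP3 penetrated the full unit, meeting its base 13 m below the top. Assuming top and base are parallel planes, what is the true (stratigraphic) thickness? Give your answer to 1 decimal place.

Let the plane be z = a·x + b·y + c.
TP2−TP1: −573a − 554b = 231.7;  TP3−TP1: −348a − 26b = 116.7.
Solving gives a = −0.32956, b = −0.07736.
|∇z| = √(a²+b²) = 0.33852, so dip δ = arctan(0.33852) = 18.70°.
True thickness = vertical thickness × cos δ = 13 × cos 18.70° = 12.3 m.

12.3 m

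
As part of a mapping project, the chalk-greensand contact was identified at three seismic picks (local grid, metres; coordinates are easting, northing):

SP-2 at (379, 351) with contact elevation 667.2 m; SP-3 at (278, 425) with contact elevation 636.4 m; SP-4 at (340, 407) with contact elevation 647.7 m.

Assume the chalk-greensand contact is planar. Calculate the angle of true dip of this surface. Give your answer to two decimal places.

16.46°

Two edge vectors: SP-2→SP-3 = (-101, 74, -30.8), SP-2→SP-4 = (-39, 56, -19.5).
Normal n = (SP-2→SP-3) × (SP-2→SP-4) = (281.8, -768.3, -2770).
So ∂z/∂easting = −n_x/n_z = 0.10173 and ∂z/∂northing = −n_y/n_z = −0.27736.
Gradient magnitude |∇z| = √(a² + b²) = √(0.01035 + 0.07693) = 0.29543.
True dip = arctan(0.29543) = 16.46°, dipping toward NNW (azimuth ≈ 340°).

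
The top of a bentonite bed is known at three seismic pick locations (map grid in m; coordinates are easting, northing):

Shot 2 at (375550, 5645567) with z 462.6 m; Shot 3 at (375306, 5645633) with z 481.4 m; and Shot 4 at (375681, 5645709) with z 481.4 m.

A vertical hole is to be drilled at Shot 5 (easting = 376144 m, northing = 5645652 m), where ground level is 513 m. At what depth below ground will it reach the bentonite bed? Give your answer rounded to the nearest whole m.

56 m

Two edge vectors: Shot 2→Shot 3 = (-244, 66, 18.8), Shot 2→Shot 4 = (131, 142, 18.8).
Normal n = (Shot 2→Shot 3) × (Shot 2→Shot 4) = (-1428.8, 7050, -43294).
So ∂z/∂easting = −n_x/n_z = −0.03300226 and ∂z/∂northing = −n_y/n_z = 0.16284012.
Intercept c from Shot 2: 462.6 + 12394.00 − 919324.79 = −906468.19.
At (376144, 5645652): z_contact = −12413.6 + 919338.6 − 906468.19 = 456.8 m.
Depth below ground = 513 − 456.8 = 56 m.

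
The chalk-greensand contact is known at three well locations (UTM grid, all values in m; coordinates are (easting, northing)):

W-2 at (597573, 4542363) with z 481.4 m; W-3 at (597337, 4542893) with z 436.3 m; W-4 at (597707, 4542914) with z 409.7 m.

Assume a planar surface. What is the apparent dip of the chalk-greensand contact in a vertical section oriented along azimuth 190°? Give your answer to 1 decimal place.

7.1°

Let the plane be z = a·E + b·N + c.
W-3−W-2: −236a + 530b = −45.1;  W-4−W-2: 134a + 551b = −71.7.
Solving gives a = −0.06541, b = −0.11422.
Unit vector along 190° is (sin 190°, cos 190°) = (-0.1736, -0.9848).
Slope in that direction = a·(-0.1736) + b·(-0.9848) = 0.12384.
Apparent dip = arctan|0.12384| = 7.1° (true dip is 7.5°, so apparent ≤ true as expected).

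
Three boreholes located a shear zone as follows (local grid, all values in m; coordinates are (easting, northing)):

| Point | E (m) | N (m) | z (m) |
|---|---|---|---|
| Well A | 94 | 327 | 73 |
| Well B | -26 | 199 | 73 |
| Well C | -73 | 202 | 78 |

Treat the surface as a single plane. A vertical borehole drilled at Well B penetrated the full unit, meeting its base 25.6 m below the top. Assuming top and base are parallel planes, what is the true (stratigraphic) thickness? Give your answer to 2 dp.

Let the plane be z = a·E + b·N + c.
Well B−Well A: −120a − 128b = 0;  Well C−Well A: −167a − 125b = 5.
Solving gives a = −0.10038, b = 0.09410.
|∇z| = √(a²+b²) = 0.13759, so dip δ = arctan(0.13759) = 7.83°.
True thickness = vertical thickness × cos δ = 25.6 × cos 7.83° = 25.36 m.

25.36 m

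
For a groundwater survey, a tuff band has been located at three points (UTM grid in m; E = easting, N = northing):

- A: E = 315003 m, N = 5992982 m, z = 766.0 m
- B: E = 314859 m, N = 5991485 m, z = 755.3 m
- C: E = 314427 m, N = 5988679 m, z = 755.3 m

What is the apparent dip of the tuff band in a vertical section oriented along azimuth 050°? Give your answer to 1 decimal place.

Two edge vectors: A→B = (-144, -1497, -10.7), A→C = (-576, -4303, -10.7).
Normal n = (A→B) × (A→C) = (-30024.2, 4622.4, -242640).
So ∂z/∂E = −n_x/n_z = −0.12374 and ∂z/∂N = −n_y/n_z = 0.01905.
Unit vector along 050° is (sin 50°, cos 50°) = (0.7660, 0.6428).
Slope in that direction = a·(0.7660) + b·(0.6428) = −0.08254.
Apparent dip = arctan|0.08254| = 4.7° (true dip is 7.1°, so apparent ≤ true as expected).

4.7°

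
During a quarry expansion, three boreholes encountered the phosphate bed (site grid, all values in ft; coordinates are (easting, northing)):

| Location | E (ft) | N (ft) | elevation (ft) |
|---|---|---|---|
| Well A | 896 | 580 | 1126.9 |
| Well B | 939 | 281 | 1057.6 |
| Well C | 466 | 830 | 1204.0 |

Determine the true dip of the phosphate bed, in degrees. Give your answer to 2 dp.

Two edge vectors: Well A→Well B = (43, -299, -69.3), Well A→Well C = (-430, 250, 77.1).
Normal n = (Well A→Well B) × (Well A→Well C) = (-5727.9, 26483.7, -117820).
So ∂z/∂E = −n_x/n_z = −0.04862 and ∂z/∂N = −n_y/n_z = 0.22478.
Gradient magnitude |∇z| = √(a² + b²) = √(0.00236 + 0.05053) = 0.22998.
True dip = arctan(0.22998) = 12.95°, dipping toward SSE (azimuth ≈ 168°).

12.95°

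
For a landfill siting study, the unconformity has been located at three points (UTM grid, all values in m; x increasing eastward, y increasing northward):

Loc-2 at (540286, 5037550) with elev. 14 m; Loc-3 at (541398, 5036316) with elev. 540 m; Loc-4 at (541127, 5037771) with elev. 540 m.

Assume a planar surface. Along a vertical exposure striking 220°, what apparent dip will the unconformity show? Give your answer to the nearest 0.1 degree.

25.1°

Let the plane be z = a·x + b·y + c.
Loc-3−Loc-2: 1112a − 1234b = 526;  Loc-4−Loc-2: 841a + 221b = 526.
Solving gives a = 0.59626, b = 0.11106.
Unit vector along 220° is (sin 220°, cos 220°) = (-0.6428, -0.7660).
Slope in that direction = a·(-0.6428) + b·(-0.7660) = −0.46834.
Apparent dip = arctan|0.46834| = 25.1° (true dip is 31.2°, so apparent ≤ true as expected).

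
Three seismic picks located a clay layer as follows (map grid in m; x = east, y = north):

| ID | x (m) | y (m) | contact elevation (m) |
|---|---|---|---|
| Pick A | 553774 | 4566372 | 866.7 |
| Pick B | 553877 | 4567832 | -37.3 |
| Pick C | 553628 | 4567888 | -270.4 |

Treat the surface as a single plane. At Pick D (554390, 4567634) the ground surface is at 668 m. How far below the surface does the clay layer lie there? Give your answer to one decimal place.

Two edge vectors: Pick A→Pick B = (103, 1460, -904), Pick A→Pick C = (-146, 1516, -1137.1).
Normal n = (Pick A→Pick B) × (Pick A→Pick C) = (-289702, 249105.3, 369308).
So ∂z/∂x = −n_x/n_z = 0.784445503 and ∂z/∂y = −n_y/n_z = −0.674519101.
Intercept c from Pick A: 866.7 − 434405.52 + 3080105.13 = 2646566.31.
At (554390, 4567634): z_contact = 434888.74 − 3080956.38 + 2646566.31 = 498.68 m.
Depth below ground = 668 − 498.68 = 169.3 m.

169.3 m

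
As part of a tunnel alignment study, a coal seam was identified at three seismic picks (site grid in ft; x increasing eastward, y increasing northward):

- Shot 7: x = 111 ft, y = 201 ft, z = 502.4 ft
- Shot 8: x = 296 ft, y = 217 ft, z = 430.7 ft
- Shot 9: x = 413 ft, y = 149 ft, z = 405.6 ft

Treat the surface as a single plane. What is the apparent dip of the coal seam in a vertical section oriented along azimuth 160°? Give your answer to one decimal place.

6.8°

Let the plane be z = a·x + b·y + c.
Shot 8−Shot 7: 185a + 16b = −71.7;  Shot 9−Shot 7: 302a − 52b = −96.8.
Solving gives a = −0.36515, b = −0.25916.
Unit vector along 160° is (sin 160°, cos 160°) = (0.3420, -0.9397).
Slope in that direction = a·(0.3420) + b·(-0.9397) = 0.11864.
Apparent dip = arctan|0.11864| = 6.8° (true dip is 24.1°, so apparent ≤ true as expected).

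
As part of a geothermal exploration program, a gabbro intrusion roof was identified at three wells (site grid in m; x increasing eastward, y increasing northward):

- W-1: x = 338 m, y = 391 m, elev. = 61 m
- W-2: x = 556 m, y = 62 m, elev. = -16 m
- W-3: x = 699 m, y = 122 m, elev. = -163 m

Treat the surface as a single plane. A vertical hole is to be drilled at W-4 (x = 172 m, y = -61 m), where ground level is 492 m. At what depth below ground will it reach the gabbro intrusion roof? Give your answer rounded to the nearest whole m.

Let the plane be z = a·x + b·y + c.
W-2−W-1: 218a − 329b = −77;  W-3−W-1: 361a − 269b = −224.
Solving gives a = −0.88118, b = −0.34984.
Then c = 61 − a·338 − b·391 = 495.63.
At (172, -61): z_contact = −151.6 + 21.3 + 495.63 = 365.4 m.
Depth below ground = 492 − 365.4 = 127 m.

127 m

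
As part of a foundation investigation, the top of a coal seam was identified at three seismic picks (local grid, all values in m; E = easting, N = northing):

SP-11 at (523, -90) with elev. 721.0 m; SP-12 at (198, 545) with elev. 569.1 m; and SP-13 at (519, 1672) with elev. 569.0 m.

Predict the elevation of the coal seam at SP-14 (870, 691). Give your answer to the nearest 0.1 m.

758.3 m

Let the plane be z = a·E + b·N + c.
SP-12−SP-11: −325a + 635b = −151.9;  SP-13−SP-11: −4a + 1762b = −152.
Solving gives a = 0.300166, b = −0.085584.
Then c = 721 − a·523 − b·-90 = 556.31.
At (870, 691): z = 261.1 − 59.1 + 556.31 = 758.3 m.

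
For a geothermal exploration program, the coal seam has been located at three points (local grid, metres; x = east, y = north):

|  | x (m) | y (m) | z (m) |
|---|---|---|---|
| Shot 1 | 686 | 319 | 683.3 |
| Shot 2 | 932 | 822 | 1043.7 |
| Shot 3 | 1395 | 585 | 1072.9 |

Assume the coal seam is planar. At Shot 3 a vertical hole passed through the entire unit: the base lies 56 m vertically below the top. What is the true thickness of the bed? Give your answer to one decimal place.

Two edge vectors: Shot 1→Shot 2 = (246, 503, 360.4), Shot 1→Shot 3 = (709, 266, 389.6).
Normal n = (Shot 1→Shot 2) × (Shot 1→Shot 3) = (100102.4, 159682, -291191).
So ∂z/∂x = −n_x/n_z = 0.34377 and ∂z/∂y = −n_y/n_z = 0.54838.
|∇z| = √(a²+b²) = 0.64722, so dip δ = arctan(0.64722) = 32.91°.
True thickness = vertical thickness × cos δ = 56 × cos 32.91° = 47.0 m.

47.0 m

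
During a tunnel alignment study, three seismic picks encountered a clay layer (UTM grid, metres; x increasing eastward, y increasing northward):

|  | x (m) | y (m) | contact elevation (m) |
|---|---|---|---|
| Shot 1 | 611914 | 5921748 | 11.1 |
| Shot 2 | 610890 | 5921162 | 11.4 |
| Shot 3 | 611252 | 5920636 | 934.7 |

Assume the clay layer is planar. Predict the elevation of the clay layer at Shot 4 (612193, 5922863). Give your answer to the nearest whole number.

-1192 m

Two edge vectors: Shot 1→Shot 2 = (-1024, -586, 0.3), Shot 1→Shot 3 = (-662, -1112, 923.6).
Normal n = (Shot 1→Shot 2) × (Shot 1→Shot 3) = (-540896, 945567.8, 750756).
So ∂z/∂x = −n_x/n_z = 0.72046843 and ∂z/∂y = −n_y/n_z = −1.25948750.
Intercept c from Shot 1: 11.1 − 440864.72 + 7458367.60 = 7017513.98.
At (612193, 5922863): z = 441065.7 − 7459771.9 + 7017513.98 = -1192.2 m.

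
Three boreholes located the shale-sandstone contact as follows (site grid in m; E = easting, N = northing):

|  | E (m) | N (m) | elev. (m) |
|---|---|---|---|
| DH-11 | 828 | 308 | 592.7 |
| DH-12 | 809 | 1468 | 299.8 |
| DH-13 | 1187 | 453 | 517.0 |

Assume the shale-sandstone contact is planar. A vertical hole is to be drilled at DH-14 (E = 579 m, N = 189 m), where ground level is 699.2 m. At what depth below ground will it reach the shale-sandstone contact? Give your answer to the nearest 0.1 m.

Two edge vectors: DH-11→DH-12 = (-19, 1160, -292.9), DH-11→DH-13 = (359, 145, -75.7).
Normal n = (DH-11→DH-12) × (DH-11→DH-13) = (-45341.5, -106589.4, -419195).
So ∂z/∂E = −n_x/n_z = −0.108163 and ∂z/∂N = −n_y/n_z = −0.254272.
Intercept c from DH-11: 592.7 + 89.56 + 78.32 = 760.57.
At (579, 189): z_contact = −62.63 − 48.06 + 760.57 = 649.89 m.
Depth below ground = 699.2 − 649.89 = 49.3 m.

49.3 m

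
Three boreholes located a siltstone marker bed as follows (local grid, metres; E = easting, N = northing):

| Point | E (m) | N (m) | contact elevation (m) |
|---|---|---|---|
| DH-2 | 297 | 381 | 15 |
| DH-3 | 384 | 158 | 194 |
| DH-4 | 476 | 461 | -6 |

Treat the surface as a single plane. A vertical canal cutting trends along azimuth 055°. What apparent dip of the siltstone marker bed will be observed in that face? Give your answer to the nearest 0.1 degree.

13.8°

Two edge vectors: DH-2→DH-3 = (87, -223, 179), DH-2→DH-4 = (179, 80, -21).
Normal n = (DH-2→DH-3) × (DH-2→DH-4) = (-9637, 33868, 46877).
So ∂z/∂E = −n_x/n_z = 0.20558 and ∂z/∂N = −n_y/n_z = −0.72249.
Unit vector along 055° is (sin 55°, cos 55°) = (0.8192, 0.5736).
Slope in that direction = a·(0.8192) + b·(0.5736) = −0.24600.
Apparent dip = arctan|0.24600| = 13.8° (true dip is 36.9°, so apparent ≤ true as expected).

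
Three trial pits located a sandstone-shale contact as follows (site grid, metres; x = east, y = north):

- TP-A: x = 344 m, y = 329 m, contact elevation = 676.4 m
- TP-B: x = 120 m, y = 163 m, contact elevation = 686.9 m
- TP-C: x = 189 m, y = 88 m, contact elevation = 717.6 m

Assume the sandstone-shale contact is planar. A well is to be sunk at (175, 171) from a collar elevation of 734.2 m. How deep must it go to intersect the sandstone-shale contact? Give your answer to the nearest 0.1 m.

41.1 m

Two edge vectors: TP-A→TP-B = (-224, -166, 10.5), TP-A→TP-C = (-155, -241, 41.2).
Normal n = (TP-A→TP-B) × (TP-A→TP-C) = (-4308.7, 7601.3, 28254).
So ∂z/∂x = −n_x/n_z = 0.15250 and ∂z/∂y = −n_y/n_z = −0.26903.
Intercept c from TP-A: 676.4 − 52.46 + 88.51 = 712.45.
At (175, 171): z_contact = 26.69 − 46.00 + 712.45 = 693.14 m.
Depth below ground = 734.2 − 693.14 = 41.1 m.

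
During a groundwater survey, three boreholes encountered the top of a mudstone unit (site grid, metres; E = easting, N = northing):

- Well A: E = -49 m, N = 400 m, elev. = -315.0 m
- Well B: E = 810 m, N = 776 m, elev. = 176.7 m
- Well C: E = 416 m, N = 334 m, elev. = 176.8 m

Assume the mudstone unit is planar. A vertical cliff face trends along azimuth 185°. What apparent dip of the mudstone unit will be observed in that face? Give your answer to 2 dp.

Two edge vectors: Well A→Well B = (859, 376, 491.7), Well A→Well C = (465, -66, 491.8).
Normal n = (Well A→Well B) × (Well A→Well C) = (217369, -193815.7, -231534).
So ∂z/∂E = −n_x/n_z = 0.93882 and ∂z/∂N = −n_y/n_z = −0.83709.
Unit vector along 185° is (sin 185°, cos 185°) = (-0.0872, -0.9962).
Slope in that direction = a·(-0.0872) + b·(-0.9962) = 0.75208.
Apparent dip = arctan|0.75208| = 36.95° (true dip is 51.5°, so apparent ≤ true as expected).

36.95°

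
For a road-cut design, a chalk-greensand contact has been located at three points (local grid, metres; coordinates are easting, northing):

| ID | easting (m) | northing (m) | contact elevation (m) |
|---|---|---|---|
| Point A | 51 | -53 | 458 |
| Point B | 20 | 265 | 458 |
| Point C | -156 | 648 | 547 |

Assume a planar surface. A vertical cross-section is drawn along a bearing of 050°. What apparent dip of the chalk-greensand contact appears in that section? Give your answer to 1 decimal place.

28.0°

Let the plane be z = a·easting + b·northing + c.
Point B−Point A: −31a + 318b = 0;  Point C−Point A: −207a + 701b = 89.
Solving gives a = −0.64184, b = −0.06257.
Unit vector along 050° is (sin 50°, cos 50°) = (0.7660, 0.6428).
Slope in that direction = a·(0.7660) + b·(0.6428) = −0.53190.
Apparent dip = arctan|0.53190| = 28.0° (true dip is 32.8°, so apparent ≤ true as expected).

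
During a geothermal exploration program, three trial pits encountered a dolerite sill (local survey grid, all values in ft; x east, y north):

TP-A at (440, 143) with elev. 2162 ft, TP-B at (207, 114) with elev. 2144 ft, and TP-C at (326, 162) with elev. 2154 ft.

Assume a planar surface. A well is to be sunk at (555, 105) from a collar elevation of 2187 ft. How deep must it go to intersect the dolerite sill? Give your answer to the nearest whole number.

17 ft

Two edge vectors: TP-A→TP-B = (-233, -29, -18), TP-A→TP-C = (-114, 19, -8).
Normal n = (TP-A→TP-B) × (TP-A→TP-C) = (574, 188, -7733).
So ∂z/∂x = −n_x/n_z = 0.07423 and ∂z/∂y = −n_y/n_z = 0.02431.
Intercept c from TP-A: 2162 − 32.66 − 3.48 = 2125.86.
At (555, 105): z_contact = 41.2 + 2.6 + 2125.86 = 2169.6 ft.
Depth below ground = 2187 − 2169.6 = 17 ft.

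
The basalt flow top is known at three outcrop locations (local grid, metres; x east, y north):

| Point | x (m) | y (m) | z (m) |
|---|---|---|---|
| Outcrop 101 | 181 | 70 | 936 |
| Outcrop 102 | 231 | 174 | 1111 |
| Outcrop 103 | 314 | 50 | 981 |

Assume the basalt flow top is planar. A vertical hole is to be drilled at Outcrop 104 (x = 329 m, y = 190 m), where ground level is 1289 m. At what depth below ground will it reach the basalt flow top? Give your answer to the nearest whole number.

Let the plane be z = a·x + b·y + c.
Outcrop 102−Outcrop 101: 50a + 104b = 175;  Outcrop 103−Outcrop 101: 133a − 20b = 45.
Solving gives a = 0.55151, b = 1.41754.
Then c = 936 − a·181 − b·70 = 736.95.
At (329, 190): z_contact = 181.4 + 269.3 + 736.95 = 1187.7 m.
Depth below ground = 1289 − 1187.7 = 101 m.

101 m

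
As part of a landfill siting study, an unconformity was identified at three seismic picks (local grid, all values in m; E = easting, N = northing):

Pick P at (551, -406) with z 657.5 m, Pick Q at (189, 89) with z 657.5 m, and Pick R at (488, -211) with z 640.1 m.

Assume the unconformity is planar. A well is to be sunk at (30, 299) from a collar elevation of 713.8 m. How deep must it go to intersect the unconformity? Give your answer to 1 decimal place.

Two edge vectors: Pick P→Pick Q = (-362, 495, 0), Pick P→Pick R = (-63, 195, -17.4).
Normal n = (Pick P→Pick Q) × (Pick P→Pick R) = (-8613, -6298.8, -39405).
So ∂z/∂E = −n_x/n_z = −0.21858 and ∂z/∂N = −n_y/n_z = −0.15985.
Intercept c from Pick P: 657.5 + 120.44 − 64.90 = 713.04.
At (30, 299): z_contact = −6.56 − 47.79 + 713.04 = 658.69 m.
Depth below ground = 713.8 − 658.69 = 55.1 m.

55.1 m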